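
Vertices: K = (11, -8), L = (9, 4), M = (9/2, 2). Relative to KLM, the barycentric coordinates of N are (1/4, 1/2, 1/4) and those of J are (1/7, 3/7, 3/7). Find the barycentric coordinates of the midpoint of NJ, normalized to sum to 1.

Since both coordinate triples sum to 1, the midpoint's barycentrics are the componentwise average.
(1/4+1/7)/2 = 11/56; similarly 13/28 and 19/56.

(11/56, 13/28, 19/56)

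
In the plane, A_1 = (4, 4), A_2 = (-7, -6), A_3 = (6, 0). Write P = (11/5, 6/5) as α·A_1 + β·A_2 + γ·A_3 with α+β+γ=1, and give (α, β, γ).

(3/5, 1/5, 1/5)

Signed area of the reference triangle: [A_1A_2A_3] = ½·(4·(-6−0) + (-7)·(0−4) + 6·(4−(-6))) = ½·(-24 + 28 + 60) = 32.
[PA_2A_3] = ½·((11/5)·(-6−0) + (-7)·(0−(6/5)) + 6·(6/5−(-6))) = ½·(-66/5 + 42/5 + 216/5) = 96/5, so the A_1-coordinate is (96/5)/32 = 3/5.
[A_1PA_3] = ½·(4·(6/5−0) + (11/5)·(0−4) + 6·(4−(6/5))) = ½·(24/5 − 44/5 + 84/5) = 32/5, so the A_2-coordinate is 1/5.
[A_1A_2P] = ½·(4·(-6−(6/5)) + (-7)·(6/5−4) + (11/5)·(4−(-6))) = ½·(-144/5 + 98/5 + 22) = 32/5, so the A_3-coordinate is 1/5.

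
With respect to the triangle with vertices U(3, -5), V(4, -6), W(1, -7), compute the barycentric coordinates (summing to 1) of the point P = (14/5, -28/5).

(3/5, 1/5, 1/5)

Signed area of the reference triangle: [UVW] = ½·(3·(-6−(-7)) + 4·(-7−(-5)) + 1·(-5−(-6))) = ½·(3 − 8 + 1) = -2.
[PVW] = ½·((14/5)·(-6−(-7)) + 4·(-7−(-28/5)) + 1·(-28/5−(-6))) = ½·(14/5 − 28/5 + 2/5) = -6/5, so the U-coordinate is (-6/5)/(-2) = 3/5.
[UPW] = ½·(3·(-28/5−(-7)) + (14/5)·(-7−(-5)) + 1·(-5−(-28/5))) = ½·(21/5 − 28/5 + 3/5) = -2/5, so the V-coordinate is 1/5.
[UVP] = ½·(3·(-6−(-28/5)) + 4·(-28/5−(-5)) + (14/5)·(-5−(-6))) = ½·(-6/5 − 12/5 + 14/5) = -2/5, so the W-coordinate is 1/5.
Check: 3/5 + 1/5 + 1/5 = 1.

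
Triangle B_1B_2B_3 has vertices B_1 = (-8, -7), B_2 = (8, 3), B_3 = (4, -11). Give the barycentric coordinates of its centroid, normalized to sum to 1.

The centroid is the average of the vertices, so each weight is 1/3.

(1/3, 1/3, 1/3)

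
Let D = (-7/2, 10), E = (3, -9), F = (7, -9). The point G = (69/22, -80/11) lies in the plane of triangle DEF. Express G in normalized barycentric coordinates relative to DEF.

(1/11, 8/11, 2/11)

Signed area of the reference triangle: [DEF] = ½·((-7/2)·(-9−(-9)) + 3·(-9−10) + 7·(10−(-9))) = ½·(0 − 57 + 133) = 38.
[GEF] = ½·((69/22)·(-9−(-9)) + 3·(-9−(-80/11)) + 7·(-80/11−(-9))) = ½·(0 − 57/11 + 133/11) = 38/11, so the D-coordinate is (38/11)/38 = 1/11.
[DGF] = ½·((-7/2)·(-80/11−(-9)) + (69/22)·(-9−10) + 7·(10−(-80/11))) = ½·(-133/22 − 1311/22 + 1330/11) = 304/11, so the E-coordinate is 8/11.
[DEG] = ½·((-7/2)·(-9−(-80/11)) + 3·(-80/11−10) + (69/22)·(10−(-9))) = ½·(133/22 − 570/11 + 1311/22) = 76/11, so the F-coordinate is 2/11.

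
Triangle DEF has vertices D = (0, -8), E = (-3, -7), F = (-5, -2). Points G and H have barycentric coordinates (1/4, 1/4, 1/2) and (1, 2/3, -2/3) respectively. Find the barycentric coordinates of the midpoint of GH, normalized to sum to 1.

Since both coordinate triples sum to 1, the midpoint's barycentrics are the componentwise average.
(1/4+1)/2 = 5/8; similarly 11/24 and -1/12.

(5/8, 11/24, -1/12)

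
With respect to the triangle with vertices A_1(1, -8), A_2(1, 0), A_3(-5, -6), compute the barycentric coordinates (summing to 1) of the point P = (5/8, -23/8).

(5/16, 5/8, 1/16)

Signed area of the reference triangle: [A_1A_2A_3] = ½·(1·(0−(-6)) + 1·(-6−(-8)) + (-5)·(-8−0)) = ½·(6 + 2 + 40) = 24.
[PA_2A_3] = ½·((5/8)·(0−(-6)) + 1·(-6−(-23/8)) + (-5)·(-23/8−0)) = ½·(15/4 − 25/8 + 115/8) = 15/2, so the A_1-coordinate is (15/2)/24 = 5/16.
[A_1PA_3] = ½·(1·(-23/8−(-6)) + (5/8)·(-6−(-8)) + (-5)·(-8−(-23/8))) = ½·(25/8 + 5/4 + 205/8) = 15, so the A_2-coordinate is 5/8.
[A_1A_2P] = ½·(1·(0−(-23/8)) + 1·(-23/8−(-8)) + (5/8)·(-8−0)) = ½·(23/8 + 41/8 − 5) = 3/2, so the A_3-coordinate is 1/16.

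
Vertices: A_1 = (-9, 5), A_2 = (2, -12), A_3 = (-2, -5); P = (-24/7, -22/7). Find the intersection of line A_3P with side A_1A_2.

Barycentric coordinates of P with respect to A_1A_2A_3: (2/7, 1/7, 4/7).
On side A_1A_2 the A_3-coordinate is zero; dropping P's A_3-weight 4/7 and renormalizing the remaining 2/7 : 1/7 gives weights 2/3, 1/3 on A_1, A_2.
Q = (2/3)·(-9, 5) + (1/3)·(2, -12) = (-16/3, -2/3).

(-16/3, -2/3)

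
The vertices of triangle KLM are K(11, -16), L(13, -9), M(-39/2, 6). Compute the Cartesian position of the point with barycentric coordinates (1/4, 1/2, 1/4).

N = (1/4)·K + (1/2)·L + (1/4)·M.
x-coordinate: (1/4)·11 + (1/2)·13 + (1/4)·(-39/2) = 35/8.
y-coordinate: (1/4)·(-16) + (1/2)·(-9) + (1/4)·6 = -7.

(35/8, -7)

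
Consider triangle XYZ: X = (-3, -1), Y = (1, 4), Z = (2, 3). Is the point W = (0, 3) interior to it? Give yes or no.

Barycentric coordinates of W: (2/9, 8/9, -1/9).
The three coordinates are positive, positive, negative; a point is interior exactly when all three are positive.

no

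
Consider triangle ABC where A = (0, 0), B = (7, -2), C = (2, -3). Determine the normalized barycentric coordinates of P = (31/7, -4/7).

(4/7, 5/7, -2/7)

Signed area of the reference triangle: [ABC] = ½·(0·(-2−(-3)) + 7·(-3−0) + 2·(0−(-2))) = ½·(0 − 21 + 4) = -17/2.
[PBC] = ½·((31/7)·(-2−(-3)) + 7·(-3−(-4/7)) + 2·(-4/7−(-2))) = ½·(31/7 − 17 + 20/7) = -34/7, so the A-coordinate is (-34/7)/(-17/2) = 4/7.
[APC] = ½·(0·(-4/7−(-3)) + (31/7)·(-3−0) + 2·(0−(-4/7))) = ½·(0 − 93/7 + 8/7) = -85/14, so the B-coordinate is 5/7.
[ABP] = ½·(0·(-2−(-4/7)) + 7·(-4/7−0) + (31/7)·(0−(-2))) = ½·(0 − 4 + 62/7) = 17/7, so the C-coordinate is -2/7.
Check: 4/7 + 5/7 − 2/7 = 1.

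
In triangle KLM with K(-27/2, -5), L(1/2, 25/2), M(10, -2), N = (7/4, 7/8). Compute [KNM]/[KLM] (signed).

1/4

[KLM] = ½·((-27/2)·(25/2−(-2)) + (1/2)·(-2−(-5)) + 10·(-5−(25/2))) = ½·(-783/4 + 3/2 − 175) = -1477/8.
[KNM] = ½·((-27/2)·(7/8−(-2)) + (7/4)·(-2−(-5)) + 10·(-5−(7/8))) = ½·(-621/16 + 21/4 − 235/4) = -1477/32, so the ratio is (-1477/32)/(-1477/8) = 1/4.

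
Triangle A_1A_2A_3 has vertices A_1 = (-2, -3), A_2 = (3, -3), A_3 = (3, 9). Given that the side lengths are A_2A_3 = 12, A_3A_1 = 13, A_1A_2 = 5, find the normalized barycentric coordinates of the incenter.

(2/5, 13/30, 1/6)

The incenter has barycentric coordinates proportional to the opposite side lengths: (12 : 13 : 5).
Normalizing by 12+13+5 = 30 gives (2/5, 13/30, 1/6).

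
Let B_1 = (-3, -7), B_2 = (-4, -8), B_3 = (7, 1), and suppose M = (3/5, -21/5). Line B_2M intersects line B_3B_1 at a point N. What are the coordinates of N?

Barycentric coordinates of M with respect to B_1B_2B_3: (1/5, 2/5, 2/5).
On side B_3B_1 the B_2-coordinate is zero; dropping M's B_2-weight 2/5 and renormalizing the remaining 2/5 : 1/5 gives weights 2/3, 1/3 on B_3, B_1.
N = (2/3)·(7, 1) + (1/3)·(-3, -7) = (11/3, -5/3).

(11/3, -5/3)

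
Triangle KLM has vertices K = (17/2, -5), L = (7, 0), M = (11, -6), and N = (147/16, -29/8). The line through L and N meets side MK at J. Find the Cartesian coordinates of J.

Barycentric coordinates of N with respect to KLM: (1/8, 3/8, 1/2).
On side MK the L-coordinate is zero; dropping N's L-weight 3/8 and renormalizing the remaining 1/2 : 1/8 gives weights 4/5, 1/5 on M, K.
J = (4/5)·(11, -6) + (1/5)·(17/2, -5) = (21/2, -29/5).

(21/2, -29/5)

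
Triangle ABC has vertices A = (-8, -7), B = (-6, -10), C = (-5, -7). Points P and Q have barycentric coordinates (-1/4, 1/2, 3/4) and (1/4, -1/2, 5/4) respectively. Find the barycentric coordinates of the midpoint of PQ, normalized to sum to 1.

Since both coordinate triples sum to 1, the midpoint's barycentrics are the componentwise average.
(-1/4+1/4)/2 = 0; similarly 0 and 1.

(0, 0, 1)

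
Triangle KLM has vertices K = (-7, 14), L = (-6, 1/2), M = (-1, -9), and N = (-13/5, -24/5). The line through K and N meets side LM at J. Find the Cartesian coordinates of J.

(-19/9, -62/9)

Barycentric coordinates of N with respect to KLM: (1/10, 1/5, 7/10).
On side LM the K-coordinate is zero; dropping N's K-weight 1/10 and renormalizing the remaining 1/5 : 7/10 gives weights 2/9, 7/9 on L, M.
J = (2/9)·(-6, 1/2) + (7/9)·(-1, -9) = (-19/9, -62/9).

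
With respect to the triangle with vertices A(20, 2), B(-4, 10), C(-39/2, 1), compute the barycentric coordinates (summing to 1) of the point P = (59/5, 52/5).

(2/5, 1, -2/5)

Signed area of the reference triangle: [ABC] = ½·(20·(10−1) + (-4)·(1−2) + (-39/2)·(2−10)) = ½·(180 + 4 + 156) = 170.
[PBC] = ½·((59/5)·(10−1) + (-4)·(1−(52/5)) + (-39/2)·(52/5−10)) = ½·(531/5 + 188/5 − 39/5) = 68, so the A-coordinate is 68/170 = 2/5.
[APC] = ½·(20·(52/5−1) + (59/5)·(1−2) + (-39/2)·(2−(52/5))) = ½·(188 − 59/5 + 819/5) = 170, so the B-coordinate is 1.
[ABP] = ½·(20·(10−(52/5)) + (-4)·(52/5−2) + (59/5)·(2−10)) = ½·(-8 − 168/5 − 472/5) = -68, so the C-coordinate is -2/5.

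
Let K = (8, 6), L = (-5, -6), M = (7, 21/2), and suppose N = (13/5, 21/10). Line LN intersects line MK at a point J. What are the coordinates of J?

(23/3, 15/2)

Barycentric coordinates of N with respect to KLM: (2/5, 2/5, 1/5).
On side MK the L-coordinate is zero; dropping N's L-weight 2/5 and renormalizing the remaining 1/5 : 2/5 gives weights 1/3, 2/3 on M, K.
J = (1/3)·(7, 21/2) + (2/3)·(8, 6) = (23/3, 15/2).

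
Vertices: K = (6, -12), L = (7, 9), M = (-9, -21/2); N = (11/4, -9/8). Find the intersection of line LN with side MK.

Barycentric coordinates of N with respect to KLM: (1/4, 1/2, 1/4).
On side MK the L-coordinate is zero; dropping N's L-weight 1/2 and renormalizing the remaining 1/4 : 1/4 gives weights 1/2, 1/2 on M, K.
J = (1/2)·(-9, -21/2) + (1/2)·(6, -12) = (-3/2, -45/4).

(-3/2, -45/4)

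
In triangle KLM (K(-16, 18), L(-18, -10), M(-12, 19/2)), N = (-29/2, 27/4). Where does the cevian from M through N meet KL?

Barycentric coordinates of N with respect to KLM: (1/4, 1/4, 1/2).
On side KL the M-coordinate is zero; dropping N's M-weight 1/2 and renormalizing the remaining 1/4 : 1/4 gives weights 1/2, 1/2 on K, L.
J = (1/2)·(-16, 18) + (1/2)·(-18, -10) = (-17, 4).

(-17, 4)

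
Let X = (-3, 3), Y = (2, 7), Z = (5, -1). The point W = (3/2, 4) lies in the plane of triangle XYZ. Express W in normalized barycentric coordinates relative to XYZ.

(1/4, 1/2, 1/4)

Signed area of the reference triangle: [XYZ] = ½·((-3)·(7−(-1)) + 2·(-1−3) + 5·(3−7)) = ½·(-24 − 8 − 20) = -26.
[WYZ] = ½·((3/2)·(7−(-1)) + 2·(-1−4) + 5·(4−7)) = ½·(12 − 10 − 15) = -13/2, so the X-coordinate is (-13/2)/(-26) = 1/4.
[XWZ] = ½·((-3)·(4−(-1)) + (3/2)·(-1−3) + 5·(3−4)) = ½·(-15 − 6 − 5) = -13, so the Y-coordinate is 1/2.
[XYW] = ½·((-3)·(7−4) + 2·(4−3) + (3/2)·(3−7)) = ½·(-9 + 2 − 6) = -13/2, so the Z-coordinate is 1/4.
Check: 1/4 + 1/2 + 1/4 = 1.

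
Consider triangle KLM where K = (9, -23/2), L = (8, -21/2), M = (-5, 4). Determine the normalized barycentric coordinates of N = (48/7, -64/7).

(5/7, 1/7, 1/7)

Signed area of the reference triangle: [KLM] = ½·(9·(-21/2−4) + 8·(4−(-23/2)) + (-5)·(-23/2−(-21/2))) = ½·(-261/2 + 124 + 5) = -3/4.
[NLM] = ½·((48/7)·(-21/2−4) + 8·(4−(-64/7)) + (-5)·(-64/7−(-21/2))) = ½·(-696/7 + 736/7 − 95/14) = -15/28, so the K-coordinate is (-15/28)/(-3/4) = 5/7.
[KNM] = ½·(9·(-64/7−4) + (48/7)·(4−(-23/2)) + (-5)·(-23/2−(-64/7))) = ½·(-828/7 + 744/7 + 165/14) = -3/28, so the L-coordinate is 1/7.
[KLN] = ½·(9·(-21/2−(-64/7)) + 8·(-64/7−(-23/2)) + (48/7)·(-23/2−(-21/2))) = ½·(-171/14 + 132/7 − 48/7) = -3/28, so the M-coordinate is 1/7.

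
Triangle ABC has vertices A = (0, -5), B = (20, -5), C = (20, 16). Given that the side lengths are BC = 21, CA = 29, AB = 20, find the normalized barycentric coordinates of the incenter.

The incenter has barycentric coordinates proportional to the opposite side lengths: (21 : 29 : 20).
Normalizing by 21+29+20 = 70 gives (3/10, 29/70, 2/7).

(3/10, 29/70, 2/7)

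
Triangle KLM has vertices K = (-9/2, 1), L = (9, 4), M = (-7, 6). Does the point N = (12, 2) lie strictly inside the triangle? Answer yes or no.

Barycentric coordinates of N: (26/75, 17/15, -12/25).
The three coordinates are positive, positive, negative; a point is interior exactly when all three are positive.

no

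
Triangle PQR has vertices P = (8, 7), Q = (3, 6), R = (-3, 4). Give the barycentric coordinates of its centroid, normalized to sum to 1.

(1/3, 1/3, 1/3)

The centroid is the average of the vertices, so each weight is 1/3.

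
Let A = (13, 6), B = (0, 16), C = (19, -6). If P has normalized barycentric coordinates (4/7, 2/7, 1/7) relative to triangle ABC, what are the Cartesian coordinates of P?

(71/7, 50/7)

P = (4/7)·A + (2/7)·B + (1/7)·C.
x-coordinate: (4/7)·13 + (2/7)·0 + (1/7)·19 = 71/7.
y-coordinate: (4/7)·6 + (2/7)·16 + (1/7)·(-6) = 50/7.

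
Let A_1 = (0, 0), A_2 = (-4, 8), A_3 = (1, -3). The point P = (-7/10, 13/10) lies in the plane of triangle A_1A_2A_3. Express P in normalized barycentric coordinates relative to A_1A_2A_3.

Signed area of the reference triangle: [A_1A_2A_3] = ½·(0·(8−(-3)) + (-4)·(-3−0) + 1·(0−8)) = ½·(0 + 12 − 8) = 2.
[PA_2A_3] = ½·((-7/10)·(8−(-3)) + (-4)·(-3−(13/10)) + 1·(13/10−8)) = ½·(-77/10 + 86/5 − 67/10) = 7/5, so the A_1-coordinate is (7/5)/2 = 7/10.
[A_1PA_3] = ½·(0·(13/10−(-3)) + (-7/10)·(-3−0) + 1·(0−(13/10))) = ½·(0 + 21/10 − 13/10) = 2/5, so the A_2-coordinate is 1/5.
[A_1A_2P] = ½·(0·(8−(13/10)) + (-4)·(13/10−0) + (-7/10)·(0−8)) = ½·(0 − 26/5 + 28/5) = 1/5, so the A_3-coordinate is 1/10.
Check: 7/10 + 1/5 + 1/10 = 1.

(7/10, 1/5, 1/10)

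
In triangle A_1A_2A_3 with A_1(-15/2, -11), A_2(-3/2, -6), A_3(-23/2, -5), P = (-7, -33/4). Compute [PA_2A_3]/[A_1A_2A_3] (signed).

[A_1A_2A_3] = ½·((-15/2)·(-6−(-5)) + (-3/2)·(-5−(-11)) + (-23/2)·(-11−(-6))) = ½·(15/2 − 9 + 115/2) = 28.
[PA_2A_3] = ½·((-7)·(-6−(-5)) + (-3/2)·(-5−(-33/4)) + (-23/2)·(-33/4−(-6))) = ½·(7 − 39/8 + 207/8) = 14, so the ratio is 14/28 = 1/2.

1/2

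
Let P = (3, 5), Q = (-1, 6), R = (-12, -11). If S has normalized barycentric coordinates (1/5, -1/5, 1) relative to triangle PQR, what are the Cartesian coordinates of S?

(-56/5, -56/5)

S = (1/5)·P + (-1/5)·Q + 1·R.
x-coordinate: (1/5)·3 + (-1/5)·(-1) + 1·(-12) = -56/5.
y-coordinate: (1/5)·5 + (-1/5)·6 + 1·(-11) = -56/5.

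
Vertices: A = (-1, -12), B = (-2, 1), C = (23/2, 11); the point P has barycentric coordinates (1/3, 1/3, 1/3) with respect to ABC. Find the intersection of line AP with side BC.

(19/4, 6)

Line AP meets BC where the A-coordinate vanishes; zeroing P's A-weight and renormalizing leaves B, C-weights 1/3 : 1/3 → (1/2, 1/2).
So Q = (1/2)·B + (1/2)·C = (19/4, 6).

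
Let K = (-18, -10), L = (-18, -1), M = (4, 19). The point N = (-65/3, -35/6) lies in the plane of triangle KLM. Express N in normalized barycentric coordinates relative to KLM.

Signed area of the reference triangle: [KLM] = ½·((-18)·(-1−19) + (-18)·(19−(-10)) + 4·(-10−(-1))) = ½·(360 − 522 − 36) = -99.
[NLM] = ½·((-65/3)·(-1−19) + (-18)·(19−(-35/6)) + 4·(-35/6−(-1))) = ½·(1300/3 − 447 − 58/3) = -33/2, so the K-coordinate is (-33/2)/(-99) = 1/6.
[KNM] = ½·((-18)·(-35/6−19) + (-65/3)·(19−(-10)) + 4·(-10−(-35/6))) = ½·(447 − 1885/3 − 50/3) = -99, so the L-coordinate is 1.
[KLN] = ½·((-18)·(-1−(-35/6)) + (-18)·(-35/6−(-10)) + (-65/3)·(-10−(-1))) = ½·(-87 − 75 + 195) = 33/2, so the M-coordinate is -1/6.
Check: 1/6 + 1 − 1/6 = 1.

(1/6, 1, -1/6)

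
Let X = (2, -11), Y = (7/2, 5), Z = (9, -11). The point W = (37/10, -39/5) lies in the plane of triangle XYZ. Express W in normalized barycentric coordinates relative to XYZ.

(3/5, 1/5, 1/5)

Signed area of the reference triangle: [XYZ] = ½·(2·(5−(-11)) + (7/2)·(-11−(-11)) + 9·(-11−5)) = ½·(32 + 0 − 144) = -56.
[WYZ] = ½·((37/10)·(5−(-11)) + (7/2)·(-11−(-39/5)) + 9·(-39/5−5)) = ½·(296/5 − 56/5 − 576/5) = -168/5, so the X-coordinate is (-168/5)/(-56) = 3/5.
[XWZ] = ½·(2·(-39/5−(-11)) + (37/10)·(-11−(-11)) + 9·(-11−(-39/5))) = ½·(32/5 + 0 − 144/5) = -56/5, so the Y-coordinate is 1/5.
[XYW] = ½·(2·(5−(-39/5)) + (7/2)·(-39/5−(-11)) + (37/10)·(-11−5)) = ½·(128/5 + 56/5 − 296/5) = -56/5, so the Z-coordinate is 1/5.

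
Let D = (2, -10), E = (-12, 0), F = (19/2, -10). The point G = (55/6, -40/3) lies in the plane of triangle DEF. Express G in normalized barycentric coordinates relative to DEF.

(1, -1/3, 1/3)

Signed area of the reference triangle: [DEF] = ½·(2·(0−(-10)) + (-12)·(-10−(-10)) + (19/2)·(-10−0)) = ½·(20 + 0 − 95) = -75/2.
[GEF] = ½·((55/6)·(0−(-10)) + (-12)·(-10−(-40/3)) + (19/2)·(-40/3−0)) = ½·(275/3 − 40 − 380/3) = -75/2, so the D-coordinate is (-75/2)/(-75/2) = 1.
[DGF] = ½·(2·(-40/3−(-10)) + (55/6)·(-10−(-10)) + (19/2)·(-10−(-40/3))) = ½·(-20/3 + 0 + 95/3) = 25/2, so the E-coordinate is -1/3.
[DEG] = ½·(2·(0−(-40/3)) + (-12)·(-40/3−(-10)) + (55/6)·(-10−0)) = ½·(80/3 + 40 − 275/3) = -25/2, so the F-coordinate is 1/3.
Check: 1 − 1/3 + 1/3 = 1.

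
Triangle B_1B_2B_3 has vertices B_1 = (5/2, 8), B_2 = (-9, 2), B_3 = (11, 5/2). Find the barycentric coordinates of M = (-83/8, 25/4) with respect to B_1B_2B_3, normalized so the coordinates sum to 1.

Signed area of the reference triangle: [B_1B_2B_3] = ½·((5/2)·(2−(5/2)) + (-9)·(5/2−8) + 11·(8−2)) = ½·(-5/4 + 99/2 + 66) = 457/8.
[MB_2B_3] = ½·((-83/8)·(2−(5/2)) + (-9)·(5/2−(25/4)) + 11·(25/4−2)) = ½·(83/16 + 135/4 + 187/4) = 1371/32, so the B_1-coordinate is (1371/32)/(457/8) = 3/4.
[B_1MB_3] = ½·((5/2)·(25/4−(5/2)) + (-83/8)·(5/2−8) + 11·(8−(25/4))) = ½·(75/8 + 913/16 + 77/4) = 1371/32, so the B_2-coordinate is 3/4.
[B_1B_2M] = ½·((5/2)·(2−(25/4)) + (-9)·(25/4−8) + (-83/8)·(8−2)) = ½·(-85/8 + 63/4 − 249/4) = -457/16, so the B_3-coordinate is -1/2.
Check: 3/4 + 3/4 − 1/2 = 1.

(3/4, 3/4, -1/2)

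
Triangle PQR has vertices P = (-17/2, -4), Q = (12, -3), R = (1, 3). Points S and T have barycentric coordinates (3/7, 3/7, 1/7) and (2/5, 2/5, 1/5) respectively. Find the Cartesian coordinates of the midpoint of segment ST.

(227/140, -167/70)

Barycentric coordinates of the midpoint are the average: (29/70, 29/70, 6/35).
Converting: (29/70)·P + (29/70)·Q + (6/35)·R = (227/140, -167/70).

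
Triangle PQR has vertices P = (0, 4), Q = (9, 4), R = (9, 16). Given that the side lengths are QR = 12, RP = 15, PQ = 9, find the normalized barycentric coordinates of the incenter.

The incenter has barycentric coordinates proportional to the opposite side lengths: (12 : 15 : 9).
Normalizing by 12+15+9 = 36 gives (1/3, 5/12, 1/4).

(1/3, 5/12, 1/4)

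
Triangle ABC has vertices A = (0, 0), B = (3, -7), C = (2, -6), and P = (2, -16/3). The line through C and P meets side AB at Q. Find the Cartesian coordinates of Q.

Barycentric coordinates of P with respect to ABC: (1/6, 1/3, 1/2).
On side AB the C-coordinate is zero; dropping P's C-weight 1/2 and renormalizing the remaining 1/6 : 1/3 gives weights 1/3, 2/3 on A, B.
Q = (1/3)·(0, 0) + (2/3)·(3, -7) = (2, -14/3).

(2, -14/3)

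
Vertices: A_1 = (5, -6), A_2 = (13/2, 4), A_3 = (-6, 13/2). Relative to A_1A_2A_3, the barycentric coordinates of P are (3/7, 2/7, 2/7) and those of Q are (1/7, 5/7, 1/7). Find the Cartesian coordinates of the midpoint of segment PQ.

Barycentric coordinates of the midpoint are the average: (2/7, 1/2, 3/14).
Converting: (2/7)·A_1 + (1/2)·A_2 + (3/14)·A_3 = (95/28, 47/28).

(95/28, 47/28)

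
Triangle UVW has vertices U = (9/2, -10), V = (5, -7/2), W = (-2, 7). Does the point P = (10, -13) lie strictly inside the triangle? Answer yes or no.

Barycentric coordinates of P: (8/29, 296/203, -149/203).
The three coordinates are positive, positive, negative; a point is interior exactly when all three are positive.

no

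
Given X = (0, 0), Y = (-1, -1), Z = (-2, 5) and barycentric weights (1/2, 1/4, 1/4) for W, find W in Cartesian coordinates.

W = (1/2)·X + (1/4)·Y + (1/4)·Z.
x-coordinate: (1/2)·0 + (1/4)·(-1) + (1/4)·(-2) = -3/4.
y-coordinate: (1/2)·0 + (1/4)·(-1) + (1/4)·5 = 1.

(-3/4, 1)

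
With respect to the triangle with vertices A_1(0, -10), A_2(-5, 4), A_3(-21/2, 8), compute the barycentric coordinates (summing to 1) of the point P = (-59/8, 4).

Signed area of the reference triangle: [A_1A_2A_3] = ½·(0·(4−8) + (-5)·(8−(-10)) + (-21/2)·(-10−4)) = ½·(0 − 90 + 147) = 57/2.
[PA_2A_3] = ½·((-59/8)·(4−8) + (-5)·(8−4) + (-21/2)·(4−4)) = ½·(59/2 − 20 + 0) = 19/4, so the A_1-coordinate is (19/4)/(57/2) = 1/6.
[A_1PA_3] = ½·(0·(4−8) + (-59/8)·(8−(-10)) + (-21/2)·(-10−4)) = ½·(0 − 531/4 + 147) = 57/8, so the A_2-coordinate is 1/4.
[A_1A_2P] = ½·(0·(4−4) + (-5)·(4−(-10)) + (-59/8)·(-10−4)) = ½·(0 − 70 + 413/4) = 133/8, so the A_3-coordinate is 7/12.
Check: 1/6 + 1/4 + 7/12 = 1.

(1/6, 1/4, 7/12)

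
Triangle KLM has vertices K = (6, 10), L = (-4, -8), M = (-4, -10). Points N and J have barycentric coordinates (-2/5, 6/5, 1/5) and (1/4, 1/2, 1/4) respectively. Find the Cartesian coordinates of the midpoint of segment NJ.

Barycentric coordinates of the midpoint are the average: (-3/40, 17/20, 9/40).
Converting: (-3/40)·K + (17/20)·L + (9/40)·M = (-19/4, -49/5).

(-19/4, -49/5)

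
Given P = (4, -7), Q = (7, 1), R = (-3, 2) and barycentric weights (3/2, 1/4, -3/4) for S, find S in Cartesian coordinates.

S = (3/2)·P + (1/4)·Q + (-3/4)·R.
x-coordinate: (3/2)·4 + (1/4)·7 + (-3/4)·(-3) = 10.
y-coordinate: (3/2)·(-7) + (1/4)·1 + (-3/4)·2 = -47/4.

(10, -47/4)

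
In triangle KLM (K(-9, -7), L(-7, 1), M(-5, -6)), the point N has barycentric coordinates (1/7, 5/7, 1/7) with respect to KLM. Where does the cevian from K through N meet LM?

(-20/3, -1/6)

Line KN meets LM where the K-coordinate vanishes; zeroing N's K-weight and renormalizing leaves L, M-weights 5/7 : 1/7 → (5/6, 1/6).
So J = (5/6)·L + (1/6)·M = (-20/3, -1/6).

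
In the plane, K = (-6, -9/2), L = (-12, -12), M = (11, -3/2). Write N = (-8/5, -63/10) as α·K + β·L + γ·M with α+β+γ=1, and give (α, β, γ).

Signed area of the reference triangle: [KLM] = ½·((-6)·(-12−(-3/2)) + (-12)·(-3/2−(-9/2)) + 11·(-9/2−(-12))) = ½·(63 − 36 + 165/2) = 219/4.
[NLM] = ½·((-8/5)·(-12−(-3/2)) + (-12)·(-3/2−(-63/10)) + 11·(-63/10−(-12))) = ½·(84/5 − 288/5 + 627/10) = 219/20, so the K-coordinate is (219/20)/(219/4) = 1/5.
[KNM] = ½·((-6)·(-63/10−(-3/2)) + (-8/5)·(-3/2−(-9/2)) + 11·(-9/2−(-63/10))) = ½·(144/5 − 24/5 + 99/5) = 219/10, so the L-coordinate is 2/5.
[KLN] = ½·((-6)·(-12−(-63/10)) + (-12)·(-63/10−(-9/2)) + (-8/5)·(-9/2−(-12))) = ½·(171/5 + 108/5 − 12) = 219/10, so the M-coordinate is 2/5.
Check: 1/5 + 2/5 + 2/5 = 1.

(1/5, 2/5, 2/5)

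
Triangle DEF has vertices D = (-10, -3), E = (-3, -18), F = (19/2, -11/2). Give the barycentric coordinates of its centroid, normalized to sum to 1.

The centroid is the average of the vertices, so each weight is 1/3.

(1/3, 1/3, 1/3)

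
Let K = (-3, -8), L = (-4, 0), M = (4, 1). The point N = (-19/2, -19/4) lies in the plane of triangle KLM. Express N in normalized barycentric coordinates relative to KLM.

(1/2, 5/4, -3/4)

Signed area of the reference triangle: [KLM] = ½·((-3)·(0−1) + (-4)·(1−(-8)) + 4·(-8−0)) = ½·(3 − 36 − 32) = -65/2.
[NLM] = ½·((-19/2)·(0−1) + (-4)·(1−(-19/4)) + 4·(-19/4−0)) = ½·(19/2 − 23 − 19) = -65/4, so the K-coordinate is (-65/4)/(-65/2) = 1/2.
[KNM] = ½·((-3)·(-19/4−1) + (-19/2)·(1−(-8)) + 4·(-8−(-19/4))) = ½·(69/4 − 171/2 − 13) = -325/8, so the L-coordinate is 5/4.
[KLN] = ½·((-3)·(0−(-19/4)) + (-4)·(-19/4−(-8)) + (-19/2)·(-8−0)) = ½·(-57/4 − 13 + 76) = 195/8, so the M-coordinate is -3/4.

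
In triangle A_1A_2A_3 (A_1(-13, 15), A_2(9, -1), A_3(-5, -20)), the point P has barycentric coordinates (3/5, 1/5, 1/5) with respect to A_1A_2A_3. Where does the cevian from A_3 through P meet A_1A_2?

(-15/2, 11)

Line A_3P meets A_1A_2 where the A_3-coordinate vanishes; zeroing P's A_3-weight and renormalizing leaves A_1, A_2-weights 3/5 : 1/5 → (3/4, 1/4).
So Q = (3/4)·A_1 + (1/4)·A_2 = (-15/2, 11).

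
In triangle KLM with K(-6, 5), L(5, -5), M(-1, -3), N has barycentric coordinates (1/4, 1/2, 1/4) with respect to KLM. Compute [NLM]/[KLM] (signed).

1/4

The signed ratio [NLM]/[KLM] equals the barycentric coordinate of N at vertex K, which is 1/4.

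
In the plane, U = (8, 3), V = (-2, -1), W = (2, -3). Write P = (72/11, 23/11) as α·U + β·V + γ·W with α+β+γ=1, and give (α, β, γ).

Signed area of the reference triangle: [UVW] = ½·(8·(-1−(-3)) + (-2)·(-3−3) + 2·(3−(-1))) = ½·(16 + 12 + 8) = 18.
[PVW] = ½·((72/11)·(-1−(-3)) + (-2)·(-3−(23/11)) + 2·(23/11−(-1))) = ½·(144/11 + 112/11 + 68/11) = 162/11, so the U-coordinate is (162/11)/18 = 9/11.
[UPW] = ½·(8·(23/11−(-3)) + (72/11)·(-3−3) + 2·(3−(23/11))) = ½·(448/11 − 432/11 + 20/11) = 18/11, so the V-coordinate is 1/11.
[UVP] = ½·(8·(-1−(23/11)) + (-2)·(23/11−3) + (72/11)·(3−(-1))) = ½·(-272/11 + 20/11 + 288/11) = 18/11, so the W-coordinate is 1/11.

(9/11, 1/11, 1/11)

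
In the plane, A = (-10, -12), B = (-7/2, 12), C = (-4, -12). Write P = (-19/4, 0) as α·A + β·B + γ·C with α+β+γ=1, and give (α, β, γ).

(1/6, 1/2, 1/3)

Signed area of the reference triangle: [ABC] = ½·((-10)·(12−(-12)) + (-7/2)·(-12−(-12)) + (-4)·(-12−12)) = ½·(-240 + 0 + 96) = -72.
[PBC] = ½·((-19/4)·(12−(-12)) + (-7/2)·(-12−0) + (-4)·(0−12)) = ½·(-114 + 42 + 48) = -12, so the A-coordinate is (-12)/(-72) = 1/6.
[APC] = ½·((-10)·(0−(-12)) + (-19/4)·(-12−(-12)) + (-4)·(-12−0)) = ½·(-120 + 0 + 48) = -36, so the B-coordinate is 1/2.
[ABP] = ½·((-10)·(12−0) + (-7/2)·(0−(-12)) + (-19/4)·(-12−12)) = ½·(-120 − 42 + 114) = -24, so the C-coordinate is 1/3.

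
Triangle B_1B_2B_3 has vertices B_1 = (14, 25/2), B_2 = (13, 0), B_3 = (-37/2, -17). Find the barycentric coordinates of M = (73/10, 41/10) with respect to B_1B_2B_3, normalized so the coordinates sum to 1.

Signed area of the reference triangle: [B_1B_2B_3] = ½·(14·(0−(-17)) + 13·(-17−(25/2)) + (-37/2)·(25/2−0)) = ½·(238 − 767/2 − 925/4) = -1507/8.
[MB_2B_3] = ½·((73/10)·(0−(-17)) + 13·(-17−(41/10)) + (-37/2)·(41/10−0)) = ½·(1241/10 − 2743/10 − 1517/20) = -4521/40, so the B_1-coordinate is (-4521/40)/(-1507/8) = 3/5.
[B_1MB_3] = ½·(14·(41/10−(-17)) + (73/10)·(-17−(25/2)) + (-37/2)·(25/2−(41/10))) = ½·(1477/5 − 4307/20 − 777/5) = -1507/40, so the B_2-coordinate is 1/5.
[B_1B_2M] = ½·(14·(0−(41/10)) + 13·(41/10−(25/2)) + (73/10)·(25/2−0)) = ½·(-287/5 − 546/5 + 365/4) = -1507/40, so the B_3-coordinate is 1/5.

(3/5, 1/5, 1/5)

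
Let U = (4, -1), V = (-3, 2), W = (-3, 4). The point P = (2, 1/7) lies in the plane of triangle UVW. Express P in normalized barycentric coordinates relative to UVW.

Signed area of the reference triangle: [UVW] = ½·(4·(2−4) + (-3)·(4−(-1)) + (-3)·(-1−2)) = ½·(-8 − 15 + 9) = -7.
[PVW] = ½·(2·(2−4) + (-3)·(4−(1/7)) + (-3)·(1/7−2)) = ½·(-4 − 81/7 + 39/7) = -5, so the U-coordinate is (-5)/(-7) = 5/7.
[UPW] = ½·(4·(1/7−4) + 2·(4−(-1)) + (-3)·(-1−(1/7))) = ½·(-108/7 + 10 + 24/7) = -1, so the V-coordinate is 1/7.
[UVP] = ½·(4·(2−(1/7)) + (-3)·(1/7−(-1)) + 2·(-1−2)) = ½·(52/7 − 24/7 − 6) = -1, so the W-coordinate is 1/7.
Check: 5/7 + 1/7 + 1/7 = 1.

(5/7, 1/7, 1/7)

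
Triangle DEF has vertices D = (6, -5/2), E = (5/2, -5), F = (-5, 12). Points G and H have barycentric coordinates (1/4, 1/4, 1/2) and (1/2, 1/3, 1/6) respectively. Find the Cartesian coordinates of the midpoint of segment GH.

(21/16, 77/48)

Barycentric coordinates of the midpoint are the average: (3/8, 7/24, 1/3).
Converting: (3/8)·D + (7/24)·E + (1/3)·F = (21/16, 77/48).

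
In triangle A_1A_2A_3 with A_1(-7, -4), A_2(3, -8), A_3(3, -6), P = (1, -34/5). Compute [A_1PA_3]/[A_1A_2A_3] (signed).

3/5

[A_1A_2A_3] = ½·((-7)·(-8−(-6)) + 3·(-6−(-4)) + 3·(-4−(-8))) = ½·(14 − 6 + 12) = 10.
[A_1PA_3] = ½·((-7)·(-34/5−(-6)) + 1·(-6−(-4)) + 3·(-4−(-34/5))) = ½·(28/5 − 2 + 42/5) = 6, so the ratio is 6/10 = 3/5.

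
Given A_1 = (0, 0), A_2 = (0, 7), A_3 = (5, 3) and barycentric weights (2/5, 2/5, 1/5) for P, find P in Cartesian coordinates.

(1, 17/5)

P = (2/5)·A_1 + (2/5)·A_2 + (1/5)·A_3.
x-coordinate: (2/5)·0 + (2/5)·0 + (1/5)·5 = 1.
y-coordinate: (2/5)·0 + (2/5)·7 + (1/5)·3 = 17/5.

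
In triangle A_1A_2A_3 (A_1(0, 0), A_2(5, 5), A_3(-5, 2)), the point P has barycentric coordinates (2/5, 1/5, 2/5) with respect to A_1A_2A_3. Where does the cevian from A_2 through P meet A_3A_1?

Line A_2P meets A_3A_1 where the A_2-coordinate vanishes; zeroing P's A_2-weight and renormalizing leaves A_3, A_1-weights 2/5 : 2/5 → (1/2, 1/2).
So Q = (1/2)·A_3 + (1/2)·A_1 = (-5/2, 1).

(-5/2, 1)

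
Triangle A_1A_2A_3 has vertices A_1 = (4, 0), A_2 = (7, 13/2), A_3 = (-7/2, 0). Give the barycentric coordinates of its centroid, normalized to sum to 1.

(1/3, 1/3, 1/3)

The centroid is the average of the vertices, so each weight is 1/3.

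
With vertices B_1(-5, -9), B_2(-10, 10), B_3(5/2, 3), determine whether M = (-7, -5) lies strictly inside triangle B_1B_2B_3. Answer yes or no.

Barycentric coordinates of M: (37/45, 4/15, -4/45).
The three coordinates are positive, positive, negative; a point is interior exactly when all three are positive.

no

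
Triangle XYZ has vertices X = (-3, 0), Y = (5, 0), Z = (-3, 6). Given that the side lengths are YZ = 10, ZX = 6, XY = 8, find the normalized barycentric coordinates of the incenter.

The incenter has barycentric coordinates proportional to the opposite side lengths: (10 : 6 : 8).
Normalizing by 10+6+8 = 24 gives (5/12, 1/4, 1/3).

(5/12, 1/4, 1/3)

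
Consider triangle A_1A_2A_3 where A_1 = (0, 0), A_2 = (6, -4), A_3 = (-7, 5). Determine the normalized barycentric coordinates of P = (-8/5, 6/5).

(2/5, 1/5, 2/5)

Signed area of the reference triangle: [A_1A_2A_3] = ½·(0·(-4−5) + 6·(5−0) + (-7)·(0−(-4))) = ½·(0 + 30 − 28) = 1.
[PA_2A_3] = ½·((-8/5)·(-4−5) + 6·(5−(6/5)) + (-7)·(6/5−(-4))) = ½·(72/5 + 114/5 − 182/5) = 2/5, so the A_1-coordinate is (2/5)/1 = 2/5.
[A_1PA_3] = ½·(0·(6/5−5) + (-8/5)·(5−0) + (-7)·(0−(6/5))) = ½·(0 − 8 + 42/5) = 1/5, so the A_2-coordinate is 1/5.
[A_1A_2P] = ½·(0·(-4−(6/5)) + 6·(6/5−0) + (-8/5)·(0−(-4))) = ½·(0 + 36/5 − 32/5) = 2/5, so the A_3-coordinate is 2/5.
Check: 2/5 + 1/5 + 2/5 = 1.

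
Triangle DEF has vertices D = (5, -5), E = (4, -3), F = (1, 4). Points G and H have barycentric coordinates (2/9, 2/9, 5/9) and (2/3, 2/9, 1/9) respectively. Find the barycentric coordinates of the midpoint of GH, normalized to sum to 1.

(4/9, 2/9, 1/3)

Since both coordinate triples sum to 1, the midpoint's barycentrics are the componentwise average.
(2/9+2/3)/2 = 4/9; similarly 2/9 and 1/3.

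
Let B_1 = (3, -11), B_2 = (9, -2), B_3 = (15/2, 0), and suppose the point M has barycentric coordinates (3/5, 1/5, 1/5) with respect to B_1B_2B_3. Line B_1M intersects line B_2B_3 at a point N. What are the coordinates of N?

(33/4, -1)

Line B_1M meets B_2B_3 where the B_1-coordinate vanishes; zeroing M's B_1-weight and renormalizing leaves B_2, B_3-weights 1/5 : 1/5 → (1/2, 1/2).
So N = (1/2)·B_2 + (1/2)·B_3 = (33/4, -1).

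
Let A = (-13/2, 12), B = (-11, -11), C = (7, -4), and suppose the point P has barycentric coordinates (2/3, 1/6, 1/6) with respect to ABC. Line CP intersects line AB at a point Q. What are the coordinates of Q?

(-37/5, 37/5)

Line CP meets AB where the C-coordinate vanishes; zeroing P's C-weight and renormalizing leaves A, B-weights 2/3 : 1/6 → (4/5, 1/5).
So Q = (4/5)·A + (1/5)·B = (-37/5, 37/5).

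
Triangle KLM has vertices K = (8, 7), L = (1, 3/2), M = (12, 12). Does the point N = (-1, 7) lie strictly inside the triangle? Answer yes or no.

no

Barycentric coordinates of N: (-163/26, 45/13, 99/26).
The three coordinates are negative, positive, positive; a point is interior exactly when all three are positive.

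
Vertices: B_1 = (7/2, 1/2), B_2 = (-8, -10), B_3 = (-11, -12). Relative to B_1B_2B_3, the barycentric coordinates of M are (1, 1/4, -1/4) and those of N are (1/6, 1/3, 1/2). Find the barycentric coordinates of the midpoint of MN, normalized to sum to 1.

Since both coordinate triples sum to 1, the midpoint's barycentrics are the componentwise average.
(1+1/6)/2 = 7/12; similarly 7/24 and 1/8.

(7/12, 7/24, 1/8)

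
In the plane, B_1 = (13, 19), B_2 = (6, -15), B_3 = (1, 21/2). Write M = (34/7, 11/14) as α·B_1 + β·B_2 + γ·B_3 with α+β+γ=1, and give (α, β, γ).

(1/7, 3/7, 3/7)

Signed area of the reference triangle: [B_1B_2B_3] = ½·(13·(-15−(21/2)) + 6·(21/2−19) + 1·(19−(-15))) = ½·(-663/2 − 51 + 34) = -697/4.
[MB_2B_3] = ½·((34/7)·(-15−(21/2)) + 6·(21/2−(11/14)) + 1·(11/14−(-15))) = ½·(-867/7 + 408/7 + 221/14) = -697/28, so the B_1-coordinate is (-697/28)/(-697/4) = 1/7.
[B_1MB_3] = ½·(13·(11/14−(21/2)) + (34/7)·(21/2−19) + 1·(19−(11/14))) = ½·(-884/7 − 289/7 + 255/14) = -2091/28, so the B_2-coordinate is 3/7.
[B_1B_2M] = ½·(13·(-15−(11/14)) + 6·(11/14−19) + (34/7)·(19−(-15))) = ½·(-2873/14 − 765/7 + 1156/7) = -2091/28, so the B_3-coordinate is 3/7.
Check: 1/7 + 3/7 + 3/7 = 1.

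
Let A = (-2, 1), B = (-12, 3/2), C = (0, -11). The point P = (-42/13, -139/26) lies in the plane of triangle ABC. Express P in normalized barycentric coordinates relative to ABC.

(3/13, 3/13, 7/13)

Signed area of the reference triangle: [ABC] = ½·((-2)·(3/2−(-11)) + (-12)·(-11−1) + 0·(1−(3/2))) = ½·(-25 + 144 + 0) = 119/2.
[PBC] = ½·((-42/13)·(3/2−(-11)) + (-12)·(-11−(-139/26)) + 0·(-139/26−(3/2))) = ½·(-525/13 + 882/13 + 0) = 357/26, so the A-coordinate is (357/26)/(119/2) = 3/13.
[APC] = ½·((-2)·(-139/26−(-11)) + (-42/13)·(-11−1) + 0·(1−(-139/26))) = ½·(-147/13 + 504/13 + 0) = 357/26, so the B-coordinate is 3/13.
[ABP] = ½·((-2)·(3/2−(-139/26)) + (-12)·(-139/26−1) + (-42/13)·(1−(3/2))) = ½·(-178/13 + 990/13 + 21/13) = 833/26, so the C-coordinate is 7/13.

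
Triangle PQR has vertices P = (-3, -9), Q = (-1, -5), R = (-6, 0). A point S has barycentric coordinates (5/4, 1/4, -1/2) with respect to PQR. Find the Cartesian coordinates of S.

(-1, -25/2)

S = (5/4)·P + (1/4)·Q + (-1/2)·R.
x-coordinate: (5/4)·(-3) + (1/4)·(-1) + (-1/2)·(-6) = -1.
y-coordinate: (5/4)·(-9) + (1/4)·(-5) + (-1/2)·0 = -25/2.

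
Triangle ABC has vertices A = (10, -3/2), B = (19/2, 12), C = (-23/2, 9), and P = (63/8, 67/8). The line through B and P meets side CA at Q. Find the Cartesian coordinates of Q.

(37/8, 9/8)

Barycentric coordinates of P with respect to ABC: (1/4, 2/3, 1/12).
On side CA the B-coordinate is zero; dropping P's B-weight 2/3 and renormalizing the remaining 1/12 : 1/4 gives weights 1/4, 3/4 on C, A.
Q = (1/4)·(-23/2, 9) + (3/4)·(10, -3/2) = (37/8, 9/8).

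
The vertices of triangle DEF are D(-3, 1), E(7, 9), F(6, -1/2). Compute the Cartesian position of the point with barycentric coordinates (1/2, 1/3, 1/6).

(11/6, 41/12)

G = (1/2)·D + (1/3)·E + (1/6)·F.
x-coordinate: (1/2)·(-3) + (1/3)·7 + (1/6)·6 = 11/6.
y-coordinate: (1/2)·1 + (1/3)·9 + (1/6)·(-1/2) = 41/12.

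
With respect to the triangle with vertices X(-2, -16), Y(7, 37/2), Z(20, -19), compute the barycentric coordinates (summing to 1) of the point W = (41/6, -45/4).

(1/2, 1/6, 1/3)

Signed area of the reference triangle: [XYZ] = ½·((-2)·(37/2−(-19)) + 7·(-19−(-16)) + 20·(-16−(37/2))) = ½·(-75 − 21 − 690) = -393.
[WYZ] = ½·((41/6)·(37/2−(-19)) + 7·(-19−(-45/4)) + 20·(-45/4−(37/2))) = ½·(1025/4 − 217/4 − 595) = -393/2, so the X-coordinate is (-393/2)/(-393) = 1/2.
[XWZ] = ½·((-2)·(-45/4−(-19)) + (41/6)·(-19−(-16)) + 20·(-16−(-45/4))) = ½·(-31/2 − 41/2 − 95) = -131/2, so the Y-coordinate is 1/6.
[XYW] = ½·((-2)·(37/2−(-45/4)) + 7·(-45/4−(-16)) + (41/6)·(-16−(37/2))) = ½·(-119/2 + 133/4 − 943/4) = -131, so the Z-coordinate is 1/3.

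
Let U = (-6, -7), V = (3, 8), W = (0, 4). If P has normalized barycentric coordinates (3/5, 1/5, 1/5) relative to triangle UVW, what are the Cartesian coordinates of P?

P = (3/5)·U + (1/5)·V + (1/5)·W.
x-coordinate: (3/5)·(-6) + (1/5)·3 + (1/5)·0 = -3.
y-coordinate: (3/5)·(-7) + (1/5)·8 + (1/5)·4 = -9/5.

(-3, -9/5)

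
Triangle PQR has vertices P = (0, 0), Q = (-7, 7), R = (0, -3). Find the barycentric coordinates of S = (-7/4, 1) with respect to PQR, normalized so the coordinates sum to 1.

(1/2, 1/4, 1/4)

Signed area of the reference triangle: [PQR] = ½·(0·(7−(-3)) + (-7)·(-3−0) + 0·(0−7)) = ½·(0 + 21 + 0) = 21/2.
[SQR] = ½·((-7/4)·(7−(-3)) + (-7)·(-3−1) + 0·(1−7)) = ½·(-35/2 + 28 + 0) = 21/4, so the P-coordinate is (21/4)/(21/2) = 1/2.
[PSR] = ½·(0·(1−(-3)) + (-7/4)·(-3−0) + 0·(0−1)) = ½·(0 + 21/4 + 0) = 21/8, so the Q-coordinate is 1/4.
[PQS] = ½·(0·(7−1) + (-7)·(1−0) + (-7/4)·(0−7)) = ½·(0 − 7 + 49/4) = 21/8, so the R-coordinate is 1/4.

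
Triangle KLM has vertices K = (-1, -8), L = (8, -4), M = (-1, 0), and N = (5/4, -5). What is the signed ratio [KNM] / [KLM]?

[KLM] = ½·((-1)·(-4−0) + 8·(0−(-8)) + (-1)·(-8−(-4))) = ½·(4 + 64 + 4) = 36.
[KNM] = ½·((-1)·(-5−0) + (5/4)·(0−(-8)) + (-1)·(-8−(-5))) = ½·(5 + 10 + 3) = 9, so the ratio is 9/36 = 1/4.

1/4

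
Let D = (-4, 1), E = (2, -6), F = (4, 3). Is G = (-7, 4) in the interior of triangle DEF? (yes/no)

no

Barycentric coordinates of G: (101/68, -15/34, -3/68).
The three coordinates are positive, negative, negative; a point is interior exactly when all three are positive.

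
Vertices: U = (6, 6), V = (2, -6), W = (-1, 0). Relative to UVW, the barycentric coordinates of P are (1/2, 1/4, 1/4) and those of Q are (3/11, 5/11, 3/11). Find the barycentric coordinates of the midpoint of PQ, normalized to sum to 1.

(17/44, 31/88, 23/88)

Since both coordinate triples sum to 1, the midpoint's barycentrics are the componentwise average.
(1/2+3/11)/2 = 17/44; similarly 31/88 and 23/88.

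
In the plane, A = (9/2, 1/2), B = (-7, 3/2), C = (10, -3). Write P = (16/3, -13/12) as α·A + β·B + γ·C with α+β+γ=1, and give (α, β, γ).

(1/3, 1/6, 1/2)

Signed area of the reference triangle: [ABC] = ½·((9/2)·(3/2−(-3)) + (-7)·(-3−(1/2)) + 10·(1/2−(3/2))) = ½·(81/4 + 49/2 − 10) = 139/8.
[PBC] = ½·((16/3)·(3/2−(-3)) + (-7)·(-3−(-13/12)) + 10·(-13/12−(3/2))) = ½·(24 + 161/12 − 155/6) = 139/24, so the A-coordinate is (139/24)/(139/8) = 1/3.
[APC] = ½·((9/2)·(-13/12−(-3)) + (16/3)·(-3−(1/2)) + 10·(1/2−(-13/12))) = ½·(69/8 − 56/3 + 95/6) = 139/48, so the B-coordinate is 1/6.
[ABP] = ½·((9/2)·(3/2−(-13/12)) + (-7)·(-13/12−(1/2)) + (16/3)·(1/2−(3/2))) = ½·(93/8 + 133/12 − 16/3) = 139/16, so the C-coordinate is 1/2.
Check: 1/3 + 1/6 + 1/2 = 1.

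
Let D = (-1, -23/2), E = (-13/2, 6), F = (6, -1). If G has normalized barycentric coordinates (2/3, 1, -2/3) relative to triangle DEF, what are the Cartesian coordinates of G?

(-67/6, -1)

G = (2/3)·D + 1·E + (-2/3)·F.
x-coordinate: (2/3)·(-1) + 1·(-13/2) + (-2/3)·6 = -67/6.
y-coordinate: (2/3)·(-23/2) + 1·6 + (-2/3)·(-1) = -1.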